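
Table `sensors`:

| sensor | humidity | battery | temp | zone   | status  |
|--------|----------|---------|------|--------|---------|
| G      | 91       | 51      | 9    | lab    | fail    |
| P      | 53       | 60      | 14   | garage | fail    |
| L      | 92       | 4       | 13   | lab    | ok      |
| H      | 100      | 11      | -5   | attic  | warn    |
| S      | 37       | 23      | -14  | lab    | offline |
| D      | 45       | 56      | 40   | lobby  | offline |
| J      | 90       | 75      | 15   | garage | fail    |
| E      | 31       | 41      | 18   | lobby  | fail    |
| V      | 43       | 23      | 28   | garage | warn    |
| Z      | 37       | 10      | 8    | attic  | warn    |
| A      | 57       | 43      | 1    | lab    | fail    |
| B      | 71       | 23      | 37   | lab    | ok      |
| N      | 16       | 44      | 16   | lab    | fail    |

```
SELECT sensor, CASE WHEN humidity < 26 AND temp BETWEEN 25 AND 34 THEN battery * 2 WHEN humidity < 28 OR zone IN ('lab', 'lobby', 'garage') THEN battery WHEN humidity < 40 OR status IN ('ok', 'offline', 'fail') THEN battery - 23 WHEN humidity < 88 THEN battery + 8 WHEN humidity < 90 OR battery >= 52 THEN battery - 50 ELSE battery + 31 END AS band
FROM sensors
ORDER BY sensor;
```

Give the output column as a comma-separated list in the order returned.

sensor=A: humidity < 28 OR zone IN ('lab', 'lobby', 'garage') → 43
sensor=B: humidity < 28 OR zone IN ('lab', 'lobby', 'garage') → 23
sensor=D: humidity < 28 OR zone IN ('lab', 'lobby', 'garage') → 56
sensor=E: humidity < 28 OR zone IN ('lab', 'lobby', 'garage') → 41
sensor=G: humidity < 28 OR zone IN ('lab', 'lobby', 'garage') → 51
sensor=H: ELSE → 42
sensor=J: humidity < 28 OR zone IN ('lab', 'lobby', 'garage') → 75
sensor=L: humidity < 28 OR zone IN ('lab', 'lobby', 'garage') → 4
sensor=N: humidity < 28 OR zone IN ('lab', 'lobby', 'garage') → 44
sensor=P: humidity < 28 OR zone IN ('lab', 'lobby', 'garage') → 60
sensor=S: humidity < 28 OR zone IN ('lab', 'lobby', 'garage') → 23
sensor=V: humidity < 28 OR zone IN ('lab', 'lobby', 'garage') → 23
sensor=Z: humidity < 40 OR status IN ('ok', 'offline', 'fail') → -13

43, 23, 56, 41, 51, 42, 75, 4, 44, 60, 23, 23, -13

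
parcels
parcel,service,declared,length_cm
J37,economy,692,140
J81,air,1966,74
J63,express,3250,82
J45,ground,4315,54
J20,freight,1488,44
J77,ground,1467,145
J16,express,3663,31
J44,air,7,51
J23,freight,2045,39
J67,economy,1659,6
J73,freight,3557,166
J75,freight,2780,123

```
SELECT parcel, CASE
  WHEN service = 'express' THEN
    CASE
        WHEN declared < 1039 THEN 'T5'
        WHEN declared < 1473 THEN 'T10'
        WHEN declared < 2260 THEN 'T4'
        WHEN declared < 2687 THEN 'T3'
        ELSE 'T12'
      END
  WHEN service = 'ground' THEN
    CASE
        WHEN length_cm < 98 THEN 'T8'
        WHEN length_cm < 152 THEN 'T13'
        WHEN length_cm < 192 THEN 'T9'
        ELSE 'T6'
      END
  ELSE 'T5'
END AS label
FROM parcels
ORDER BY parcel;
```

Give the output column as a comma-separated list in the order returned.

T12, T5, T5, T5, T5, T8, T12, T5, T5, T5, T13, T5

parcel=J16: service='express' → inner[ELSE] → T12
parcel=J20: service='freight' → outer ELSE → T5
parcel=J23: service='freight' → outer ELSE → T5
parcel=J37: service='economy' → outer ELSE → T5
parcel=J44: service='air' → outer ELSE → T5
parcel=J45: service='ground' → inner[length_cm < 98] → T8
parcel=J63: service='express' → inner[ELSE] → T12
parcel=J67: service='economy' → outer ELSE → T5
parcel=J73: service='freight' → outer ELSE → T5
parcel=J75: service='freight' → outer ELSE → T5
parcel=J77: service='ground' → inner[length_cm < 152] → T13
parcel=J81: service='air' → outer ELSE → T5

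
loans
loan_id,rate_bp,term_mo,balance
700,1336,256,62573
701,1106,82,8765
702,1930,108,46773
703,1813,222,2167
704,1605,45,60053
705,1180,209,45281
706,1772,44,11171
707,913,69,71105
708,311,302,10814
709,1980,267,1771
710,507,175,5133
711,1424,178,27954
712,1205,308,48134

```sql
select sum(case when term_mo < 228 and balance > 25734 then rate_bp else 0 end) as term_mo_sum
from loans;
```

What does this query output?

7052

loan_id=700: ✗
loan_id=701: ✗
loan_id=702: ✓ → 1930
loan_id=703: ✗
loan_id=704: ✓ → 1605
loan_id=705: ✓ → 1180
loan_id=706: ✗
loan_id=707: ✓ → 913
loan_id=708: ✗
loan_id=709: ✗
loan_id=710: ✗
loan_id=711: ✓ → 1424
loan_id=712: ✗
term_mo_sum = 1930 + 1605 + 1180 + 913 + 1424 = 7052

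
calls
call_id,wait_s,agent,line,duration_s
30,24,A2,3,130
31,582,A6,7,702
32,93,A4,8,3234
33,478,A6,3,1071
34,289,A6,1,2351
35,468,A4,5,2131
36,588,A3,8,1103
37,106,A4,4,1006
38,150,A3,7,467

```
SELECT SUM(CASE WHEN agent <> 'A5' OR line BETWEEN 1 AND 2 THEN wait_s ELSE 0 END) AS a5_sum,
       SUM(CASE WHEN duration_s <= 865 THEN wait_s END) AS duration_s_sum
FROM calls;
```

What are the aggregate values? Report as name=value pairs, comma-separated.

a5_sum=2778, duration_s_sum=756

[a5_sum: agent <> 'A5' OR line BETWEEN 1 AND 2]
call_id=30: ✓ → 24
call_id=31: ✓ → 582
call_id=32: ✓ → 93
call_id=33: ✓ → 478
call_id=34: ✓ → 289
call_id=35: ✓ → 468
call_id=36: ✓ → 588
call_id=37: ✓ → 106
call_id=38: ✓ → 150
a5_sum = 24 + 582 + 93 + 478 + 289 + 468 + 588 + 106 + 150 = 2778
—
[duration_s_sum: duration_s <= 865]
call_id=30: ✓ → 24
call_id=31: ✓ → 582
call_id=32: ✗
call_id=33: ✗
call_id=34: ✗
call_id=35: ✗
call_id=36: ✗
call_id=37: ✗
call_id=38: ✓ → 150
duration_s_sum = 24 + 582 + 150 = 756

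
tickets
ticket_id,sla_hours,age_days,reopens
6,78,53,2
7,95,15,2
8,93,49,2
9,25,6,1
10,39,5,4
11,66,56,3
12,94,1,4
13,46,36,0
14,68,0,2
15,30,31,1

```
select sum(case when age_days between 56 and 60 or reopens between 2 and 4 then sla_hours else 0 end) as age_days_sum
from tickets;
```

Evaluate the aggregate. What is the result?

533

ticket_id=6: ✓ → 78
ticket_id=7: ✓ → 95
ticket_id=8: ✓ → 93
ticket_id=9: ✗
ticket_id=10: ✓ → 39
ticket_id=11: ✓ → 66
ticket_id=12: ✓ → 94
ticket_id=13: ✗
ticket_id=14: ✓ → 68
ticket_id=15: ✗
age_days_sum = 78 + 95 + 93 + 39 + 66 + 94 + 68 = 533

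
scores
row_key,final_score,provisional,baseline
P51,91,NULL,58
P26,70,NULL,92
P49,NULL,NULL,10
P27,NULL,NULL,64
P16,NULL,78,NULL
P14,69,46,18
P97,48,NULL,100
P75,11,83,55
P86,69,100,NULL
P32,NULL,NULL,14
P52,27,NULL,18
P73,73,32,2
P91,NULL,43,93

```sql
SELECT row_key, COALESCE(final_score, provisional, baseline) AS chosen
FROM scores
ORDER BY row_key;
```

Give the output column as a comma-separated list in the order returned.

row_key=P14: final_score=69 → 69
row_key=P16: final_score=NULL, provisional=78 → 78
row_key=P26: final_score=70 → 70
row_key=P27: final_score=NULL, provisional=NULL, baseline=64 → 64
row_key=P32: final_score=NULL, provisional=NULL, baseline=14 → 14
row_key=P49: final_score=NULL, provisional=NULL, baseline=10 → 10
row_key=P51: final_score=91 → 91
row_key=P52: final_score=27 → 27
row_key=P73: final_score=73 → 73
row_key=P75: final_score=11 → 11
row_key=P86: final_score=69 → 69
row_key=P91: final_score=NULL, provisional=43 → 43
row_key=P97: final_score=48 → 48

69, 78, 70, 64, 14, 10, 91, 27, 73, 11, 69, 43, 48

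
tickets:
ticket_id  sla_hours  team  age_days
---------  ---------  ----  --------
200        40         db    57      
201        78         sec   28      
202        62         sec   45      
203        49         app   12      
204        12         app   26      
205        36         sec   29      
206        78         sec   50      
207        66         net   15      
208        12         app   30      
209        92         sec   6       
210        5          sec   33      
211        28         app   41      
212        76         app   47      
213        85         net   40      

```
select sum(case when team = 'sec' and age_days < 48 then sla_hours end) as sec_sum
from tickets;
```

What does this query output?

ticket_id=200: ✗
ticket_id=201: ✓ → 78
ticket_id=202: ✓ → 62
ticket_id=203: ✗
ticket_id=204: ✗
ticket_id=205: ✓ → 36
ticket_id=206: ✗
ticket_id=207: ✗
ticket_id=208: ✗
ticket_id=209: ✓ → 92
ticket_id=210: ✓ → 5
ticket_id=211: ✗
ticket_id=212: ✗
ticket_id=213: ✗
sec_sum = 78 + 62 + 36 + 92 + 5 = 273

273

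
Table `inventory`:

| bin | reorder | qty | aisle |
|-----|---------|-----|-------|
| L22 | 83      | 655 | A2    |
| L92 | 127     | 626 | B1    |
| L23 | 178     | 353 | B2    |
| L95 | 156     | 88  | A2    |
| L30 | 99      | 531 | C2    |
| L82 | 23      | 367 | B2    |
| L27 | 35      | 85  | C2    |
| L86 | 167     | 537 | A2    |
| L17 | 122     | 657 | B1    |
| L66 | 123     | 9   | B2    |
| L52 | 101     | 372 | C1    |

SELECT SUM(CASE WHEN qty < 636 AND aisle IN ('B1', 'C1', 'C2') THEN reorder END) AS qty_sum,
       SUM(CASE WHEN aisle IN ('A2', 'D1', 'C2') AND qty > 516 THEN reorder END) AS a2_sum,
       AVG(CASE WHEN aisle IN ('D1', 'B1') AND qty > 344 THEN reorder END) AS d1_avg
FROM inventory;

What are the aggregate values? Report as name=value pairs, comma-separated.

qty_sum=362, a2_sum=349, d1_avg=124.5

[qty_sum: qty < 636 AND aisle IN ('B1', 'C1', 'C2')]
bin=L22: ✗
bin=L92: ✓ → 127
bin=L23: ✗
bin=L95: ✗
bin=L30: ✓ → 99
bin=L82: ✗
bin=L27: ✓ → 35
bin=L86: ✗
bin=L17: ✗
bin=L66: ✗
bin=L52: ✓ → 101
qty_sum = 127 + 99 + 35 + 101 = 362
—
[a2_sum: aisle IN ('A2', 'D1', 'C2') AND qty > 516]
bin=L22: ✓ → 83
bin=L92: ✗
bin=L23: ✗
bin=L95: ✗
bin=L30: ✓ → 99
bin=L82: ✗
bin=L27: ✗
bin=L86: ✓ → 167
bin=L17: ✗
bin=L66: ✗
bin=L52: ✗
a2_sum = 83 + 99 + 167 = 349
—
[d1_avg: aisle IN ('D1', 'B1') AND qty > 344]
bin=L22: ✗
bin=L92: ✓ → 127
bin=L23: ✗
bin=L95: ✗
bin=L30: ✗
bin=L82: ✗
bin=L27: ✗
bin=L86: ✗
bin=L17: ✓ → 122
bin=L66: ✗
bin=L52: ✗
d1_avg = (127 + 122) / 2 = 124.5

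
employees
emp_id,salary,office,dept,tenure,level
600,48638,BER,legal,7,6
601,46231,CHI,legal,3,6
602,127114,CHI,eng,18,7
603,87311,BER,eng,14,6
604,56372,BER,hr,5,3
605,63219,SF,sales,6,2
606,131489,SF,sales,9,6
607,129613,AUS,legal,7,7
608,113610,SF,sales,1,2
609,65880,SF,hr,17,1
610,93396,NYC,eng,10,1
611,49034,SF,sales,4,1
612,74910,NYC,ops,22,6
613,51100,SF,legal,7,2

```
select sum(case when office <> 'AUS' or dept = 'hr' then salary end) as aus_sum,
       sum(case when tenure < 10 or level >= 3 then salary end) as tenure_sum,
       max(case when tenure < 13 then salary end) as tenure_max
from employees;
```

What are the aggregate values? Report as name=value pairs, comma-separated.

[aus_sum: office <> 'AUS' or dept = 'hr']
emp_id=600: ✓ → 48638
emp_id=601: ✓ → 46231
emp_id=602: ✓ → 127114
emp_id=603: ✓ → 87311
emp_id=604: ✓ → 56372
emp_id=605: ✓ → 63219
emp_id=606: ✓ → 131489
emp_id=607: ✗
emp_id=608: ✓ → 113610
emp_id=609: ✓ → 65880
emp_id=610: ✓ → 93396
emp_id=611: ✓ → 49034
emp_id=612: ✓ → 74910
emp_id=613: ✓ → 51100
aus_sum = 48638 + 46231 + 127114 + 87311 + 56372 + 63219 + 131489 + 113610 + 65880 + 93396 + 49034 + 74910 + 51100 = 1008304
—
[tenure_sum: tenure < 10 or level >= 3]
emp_id=600: ✓ → 48638
emp_id=601: ✓ → 46231
emp_id=602: ✓ → 127114
emp_id=603: ✓ → 87311
emp_id=604: ✓ → 56372
emp_id=605: ✓ → 63219
emp_id=606: ✓ → 131489
emp_id=607: ✓ → 129613
emp_id=608: ✓ → 113610
emp_id=609: ✗
emp_id=610: ✗
emp_id=611: ✓ → 49034
emp_id=612: ✓ → 74910
emp_id=613: ✓ → 51100
tenure_sum = 48638 + 46231 + 127114 + 87311 + 56372 + 63219 + 131489 + 129613 + 113610 + 49034 + 74910 + 51100 = 978641
—
[tenure_max: tenure < 13]
emp_id=600: ✓ → 48638
emp_id=601: ✓ → 46231
emp_id=602: ✗
emp_id=603: ✗
emp_id=604: ✓ → 56372
emp_id=605: ✓ → 63219
emp_id=606: ✓ → 131489
emp_id=607: ✓ → 129613
emp_id=608: ✓ → 113610
emp_id=609: ✗
emp_id=610: ✓ → 93396
emp_id=611: ✓ → 49034
emp_id=612: ✗
emp_id=613: ✓ → 51100
tenure_max = MAX(48638, 46231, 56372, 63219, 131489, 129613, 113610, 93396, 49034, 51100) = 131489

aus_sum=1008304, tenure_sum=978641, tenure_max=131489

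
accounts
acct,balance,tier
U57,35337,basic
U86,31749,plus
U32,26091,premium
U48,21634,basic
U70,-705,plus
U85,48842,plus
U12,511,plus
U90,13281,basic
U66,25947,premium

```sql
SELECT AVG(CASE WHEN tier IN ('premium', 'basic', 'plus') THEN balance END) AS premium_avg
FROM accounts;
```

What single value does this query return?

acct=U57: ✓ → 35337
acct=U86: ✓ → 31749
acct=U32: ✓ → 26091
acct=U48: ✓ → 21634
acct=U70: ✓ → -705
acct=U85: ✓ → 48842
acct=U12: ✓ → 511
acct=U90: ✓ → 13281
acct=U66: ✓ → 25947
premium_avg = (35337 + 31749 + 26091 + 21634 + -705 + 48842 + 511 + 13281 + 25947) / 9 = 22520.7777777778

22520.7777777778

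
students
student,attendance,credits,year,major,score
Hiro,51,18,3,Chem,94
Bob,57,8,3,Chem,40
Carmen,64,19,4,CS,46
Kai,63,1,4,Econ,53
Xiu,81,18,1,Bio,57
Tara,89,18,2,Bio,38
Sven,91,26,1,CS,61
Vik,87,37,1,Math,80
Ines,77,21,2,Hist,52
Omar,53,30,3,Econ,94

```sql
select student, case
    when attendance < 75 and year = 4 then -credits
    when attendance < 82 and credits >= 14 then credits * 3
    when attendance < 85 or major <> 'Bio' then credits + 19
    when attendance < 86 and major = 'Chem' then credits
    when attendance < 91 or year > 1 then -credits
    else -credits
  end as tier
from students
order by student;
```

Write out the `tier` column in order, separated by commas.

student=Bob: attendance < 85 or major <> 'Bio' → 27
student=Carmen: attendance < 75 and year = 4 → -19
student=Hiro: attendance < 82 and credits >= 14 → 54
student=Ines: attendance < 82 and credits >= 14 → 63
student=Kai: attendance < 75 and year = 4 → -1
student=Omar: attendance < 82 and credits >= 14 → 90
student=Sven: attendance < 85 or major <> 'Bio' → 45
student=Tara: attendance < 91 or year > 1 → -18
student=Vik: attendance < 85 or major <> 'Bio' → 56
student=Xiu: attendance < 82 and credits >= 14 → 54

27, -19, 54, 63, -1, 90, 45, -18, 56, 54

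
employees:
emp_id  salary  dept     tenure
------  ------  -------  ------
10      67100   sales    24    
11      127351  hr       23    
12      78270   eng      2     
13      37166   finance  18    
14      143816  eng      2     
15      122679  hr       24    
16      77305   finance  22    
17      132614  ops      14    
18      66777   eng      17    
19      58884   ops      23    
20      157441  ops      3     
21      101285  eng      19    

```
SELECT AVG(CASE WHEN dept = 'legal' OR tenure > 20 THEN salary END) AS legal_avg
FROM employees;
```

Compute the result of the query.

emp_id=10: ✓ → 67100
emp_id=11: ✓ → 127351
emp_id=12: ✗
emp_id=13: ✗
emp_id=14: ✗
emp_id=15: ✓ → 122679
emp_id=16: ✓ → 77305
emp_id=17: ✗
emp_id=18: ✗
emp_id=19: ✓ → 58884
emp_id=20: ✗
emp_id=21: ✗
legal_avg = (67100 + 127351 + 122679 + 77305 + 58884) / 5 = 90663.8

90663.8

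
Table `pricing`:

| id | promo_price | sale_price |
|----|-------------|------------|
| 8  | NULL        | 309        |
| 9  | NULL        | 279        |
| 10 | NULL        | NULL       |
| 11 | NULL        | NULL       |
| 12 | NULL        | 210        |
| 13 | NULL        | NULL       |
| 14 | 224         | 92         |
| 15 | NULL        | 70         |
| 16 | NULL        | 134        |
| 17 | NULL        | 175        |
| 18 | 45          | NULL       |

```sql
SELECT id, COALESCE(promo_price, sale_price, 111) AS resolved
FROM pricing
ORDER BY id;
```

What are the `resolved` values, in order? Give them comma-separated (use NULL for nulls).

id=8: promo_price=NULL, sale_price=309 → 309
id=9: promo_price=NULL, sale_price=279 → 279
id=10: promo_price=NULL, sale_price=NULL, → literal 111 → 111
id=11: promo_price=NULL, sale_price=NULL, → literal 111 → 111
id=12: promo_price=NULL, sale_price=210 → 210
id=13: promo_price=NULL, sale_price=NULL, → literal 111 → 111
id=14: promo_price=224 → 224
id=15: promo_price=NULL, sale_price=70 → 70
id=16: promo_price=NULL, sale_price=134 → 134
id=17: promo_price=NULL, sale_price=175 → 175
id=18: promo_price=45 → 45

309, 279, 111, 111, 210, 111, 224, 70, 134, 175, 45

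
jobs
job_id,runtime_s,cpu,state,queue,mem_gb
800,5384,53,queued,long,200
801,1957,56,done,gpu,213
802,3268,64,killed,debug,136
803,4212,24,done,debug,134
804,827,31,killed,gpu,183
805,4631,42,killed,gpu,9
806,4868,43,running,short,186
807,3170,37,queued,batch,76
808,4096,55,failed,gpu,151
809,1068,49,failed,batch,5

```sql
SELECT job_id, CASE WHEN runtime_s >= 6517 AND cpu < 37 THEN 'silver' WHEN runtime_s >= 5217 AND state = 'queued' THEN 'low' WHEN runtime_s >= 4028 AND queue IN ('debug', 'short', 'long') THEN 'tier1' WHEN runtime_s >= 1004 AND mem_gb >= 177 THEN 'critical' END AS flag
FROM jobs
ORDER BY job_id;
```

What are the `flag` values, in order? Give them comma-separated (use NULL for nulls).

low, critical, NULL, tier1, NULL, NULL, tier1, NULL, NULL, NULL

job_id=800: runtime_s >= 5217 AND state = 'queued' → low
job_id=801: runtime_s >= 1004 AND mem_gb >= 177 → critical
job_id=802: (no match → NULL) → NULL
job_id=803: runtime_s >= 4028 AND queue IN ('debug', 'short', 'long') → tier1
job_id=804: (no match → NULL) → NULL
job_id=805: (no match → NULL) → NULL
job_id=806: runtime_s >= 4028 AND queue IN ('debug', 'short', 'long') → tier1
job_id=807: (no match → NULL) → NULL
job_id=808: (no match → NULL) → NULL
job_id=809: (no match → NULL) → NULL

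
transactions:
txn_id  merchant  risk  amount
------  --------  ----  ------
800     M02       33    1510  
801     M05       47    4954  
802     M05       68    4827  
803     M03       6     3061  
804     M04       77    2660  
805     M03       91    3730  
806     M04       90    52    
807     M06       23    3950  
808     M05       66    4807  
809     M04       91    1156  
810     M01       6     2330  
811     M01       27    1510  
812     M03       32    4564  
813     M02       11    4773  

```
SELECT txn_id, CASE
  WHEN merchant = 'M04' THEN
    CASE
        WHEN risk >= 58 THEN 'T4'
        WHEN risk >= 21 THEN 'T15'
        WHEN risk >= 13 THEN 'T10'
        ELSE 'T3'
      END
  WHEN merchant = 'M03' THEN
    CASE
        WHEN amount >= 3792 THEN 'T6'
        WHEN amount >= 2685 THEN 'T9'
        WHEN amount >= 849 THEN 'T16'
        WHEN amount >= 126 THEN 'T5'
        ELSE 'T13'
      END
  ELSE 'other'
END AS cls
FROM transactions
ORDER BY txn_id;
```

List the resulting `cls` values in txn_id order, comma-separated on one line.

txn_id=800: merchant='M02' → outer ELSE → other
txn_id=801: merchant='M05' → outer ELSE → other
txn_id=802: merchant='M05' → outer ELSE → other
txn_id=803: merchant='M03' → inner[amount >= 2685] → T9
txn_id=804: merchant='M04' → inner[risk >= 58] → T4
txn_id=805: merchant='M03' → inner[amount >= 2685] → T9
txn_id=806: merchant='M04' → inner[risk >= 58] → T4
txn_id=807: merchant='M06' → outer ELSE → other
txn_id=808: merchant='M05' → outer ELSE → other
txn_id=809: merchant='M04' → inner[risk >= 58] → T4
txn_id=810: merchant='M01' → outer ELSE → other
txn_id=811: merchant='M01' → outer ELSE → other
txn_id=812: merchant='M03' → inner[amount >= 3792] → T6
txn_id=813: merchant='M02' → outer ELSE → other

other, other, other, T9, T4, T9, T4, other, other, T4, other, other, T6, other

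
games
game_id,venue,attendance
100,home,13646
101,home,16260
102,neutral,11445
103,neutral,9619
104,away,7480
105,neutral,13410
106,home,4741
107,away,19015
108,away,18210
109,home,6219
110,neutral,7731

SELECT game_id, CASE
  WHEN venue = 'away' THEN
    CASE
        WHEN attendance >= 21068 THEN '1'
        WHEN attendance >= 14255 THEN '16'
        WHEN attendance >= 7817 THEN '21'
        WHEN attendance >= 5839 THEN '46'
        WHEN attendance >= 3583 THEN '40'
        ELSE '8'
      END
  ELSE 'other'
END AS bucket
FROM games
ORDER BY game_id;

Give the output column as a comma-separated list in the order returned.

other, other, other, other, 46, other, other, 16, 16, other, other

game_id=100: venue='home' → outer ELSE → other
game_id=101: venue='home' → outer ELSE → other
game_id=102: venue='neutral' → outer ELSE → other
game_id=103: venue='neutral' → outer ELSE → other
game_id=104: venue='away' → inner[attendance >= 5839] → 46
game_id=105: venue='neutral' → outer ELSE → other
game_id=106: venue='home' → outer ELSE → other
game_id=107: venue='away' → inner[attendance >= 14255] → 16
game_id=108: venue='away' → inner[attendance >= 14255] → 16
game_id=109: venue='home' → outer ELSE → other
game_id=110: venue='neutral' → outer ELSE → other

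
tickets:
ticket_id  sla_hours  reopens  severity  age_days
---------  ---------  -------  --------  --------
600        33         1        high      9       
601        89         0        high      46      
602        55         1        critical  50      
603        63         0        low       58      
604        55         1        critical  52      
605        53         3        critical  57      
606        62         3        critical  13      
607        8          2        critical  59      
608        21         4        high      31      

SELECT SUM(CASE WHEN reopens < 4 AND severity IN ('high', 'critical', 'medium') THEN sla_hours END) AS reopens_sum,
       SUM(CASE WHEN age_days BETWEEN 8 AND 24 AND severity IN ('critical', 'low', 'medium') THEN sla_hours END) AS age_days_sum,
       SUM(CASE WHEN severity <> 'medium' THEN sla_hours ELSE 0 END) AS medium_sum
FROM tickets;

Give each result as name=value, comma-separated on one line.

[reopens_sum: reopens < 4 AND severity IN ('high', 'critical', 'medium')]
ticket_id=600: ✓ → 33
ticket_id=601: ✓ → 89
ticket_id=602: ✓ → 55
ticket_id=603: ✗
ticket_id=604: ✓ → 55
ticket_id=605: ✓ → 53
ticket_id=606: ✓ → 62
ticket_id=607: ✓ → 8
ticket_id=608: ✗
reopens_sum = 33 + 89 + 55 + 55 + 53 + 62 + 8 = 355
—
[age_days_sum: age_days BETWEEN 8 AND 24 AND severity IN ('critical', 'low', 'medium')]
ticket_id=600: ✗
ticket_id=601: ✗
ticket_id=602: ✗
ticket_id=603: ✗
ticket_id=604: ✗
ticket_id=605: ✗
ticket_id=606: ✓ → 62
ticket_id=607: ✗
ticket_id=608: ✗
age_days_sum = 62
—
[medium_sum: severity <> 'medium']
ticket_id=600: ✓ → 33
ticket_id=601: ✓ → 89
ticket_id=602: ✓ → 55
ticket_id=603: ✓ → 63
ticket_id=604: ✓ → 55
ticket_id=605: ✓ → 53
ticket_id=606: ✓ → 62
ticket_id=607: ✓ → 8
ticket_id=608: ✓ → 21
medium_sum = 33 + 89 + 55 + 63 + 55 + 53 + 62 + 8 + 21 = 439

reopens_sum=355, age_days_sum=62, medium_sum=439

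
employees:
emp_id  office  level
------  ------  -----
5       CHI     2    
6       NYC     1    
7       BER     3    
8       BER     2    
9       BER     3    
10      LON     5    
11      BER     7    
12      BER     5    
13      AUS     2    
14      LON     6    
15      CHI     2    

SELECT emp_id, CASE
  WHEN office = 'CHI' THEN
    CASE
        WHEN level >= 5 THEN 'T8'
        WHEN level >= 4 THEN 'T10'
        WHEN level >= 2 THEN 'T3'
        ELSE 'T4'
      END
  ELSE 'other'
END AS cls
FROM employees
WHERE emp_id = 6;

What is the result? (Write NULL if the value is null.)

emp_id = 6: office=NYC, level=1.
office='NYC' → outer ELSE → other

other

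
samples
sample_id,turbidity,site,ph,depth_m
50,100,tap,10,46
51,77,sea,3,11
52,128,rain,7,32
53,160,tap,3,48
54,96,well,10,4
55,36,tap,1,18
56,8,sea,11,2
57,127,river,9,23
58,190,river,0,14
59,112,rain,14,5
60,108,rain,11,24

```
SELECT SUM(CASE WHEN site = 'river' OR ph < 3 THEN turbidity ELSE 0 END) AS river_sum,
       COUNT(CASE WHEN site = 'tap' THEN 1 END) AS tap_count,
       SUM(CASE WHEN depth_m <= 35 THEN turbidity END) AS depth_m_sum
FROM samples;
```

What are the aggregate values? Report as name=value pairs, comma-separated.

river_sum=353, tap_count=3, depth_m_sum=882

[river_sum: site = 'river' OR ph < 3]
sample_id=50: ✗
sample_id=51: ✗
sample_id=52: ✗
sample_id=53: ✗
sample_id=54: ✗
sample_id=55: ✓ → 36
sample_id=56: ✗
sample_id=57: ✓ → 127
sample_id=58: ✓ → 190
sample_id=59: ✗
sample_id=60: ✗
river_sum = 36 + 127 + 190 = 353
—
[tap_count: site = 'tap']
sample_id=50: ✓ → 1
sample_id=51: ✗
sample_id=52: ✗
sample_id=53: ✓ → 1
sample_id=54: ✗
sample_id=55: ✓ → 1
sample_id=56: ✗
sample_id=57: ✗
sample_id=58: ✗
sample_id=59: ✗
sample_id=60: ✗
tap_count = COUNT(1, 1, 1) = 3
—
[depth_m_sum: depth_m <= 35]
sample_id=50: ✗
sample_id=51: ✓ → 77
sample_id=52: ✓ → 128
sample_id=53: ✗
sample_id=54: ✓ → 96
sample_id=55: ✓ → 36
sample_id=56: ✓ → 8
sample_id=57: ✓ → 127
sample_id=58: ✓ → 190
sample_id=59: ✓ → 112
sample_id=60: ✓ → 108
depth_m_sum = 77 + 128 + 96 + 36 + 8 + 127 + 190 + 112 + 108 = 882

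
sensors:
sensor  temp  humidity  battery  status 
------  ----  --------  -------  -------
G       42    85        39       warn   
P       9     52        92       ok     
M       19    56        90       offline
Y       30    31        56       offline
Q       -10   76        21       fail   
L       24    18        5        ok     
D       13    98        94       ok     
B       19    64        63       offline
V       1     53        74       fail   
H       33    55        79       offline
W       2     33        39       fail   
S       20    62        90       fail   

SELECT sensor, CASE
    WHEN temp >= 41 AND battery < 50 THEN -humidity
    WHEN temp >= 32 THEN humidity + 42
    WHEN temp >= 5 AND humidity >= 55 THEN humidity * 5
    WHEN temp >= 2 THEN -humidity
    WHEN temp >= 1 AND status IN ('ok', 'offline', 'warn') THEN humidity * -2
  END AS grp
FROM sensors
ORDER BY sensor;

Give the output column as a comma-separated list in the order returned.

320, 490, -85, 97, -18, 280, -52, NULL, 310, NULL, -33, -31

sensor=B: temp >= 5 AND humidity >= 55 → 320
sensor=D: temp >= 5 AND humidity >= 55 → 490
sensor=G: temp >= 41 AND battery < 50 → -85
sensor=H: temp >= 32 → 97
sensor=L: temp >= 2 → -18
sensor=M: temp >= 5 AND humidity >= 55 → 280
sensor=P: temp >= 2 → -52
sensor=Q: (no match → NULL) → NULL
sensor=S: temp >= 5 AND humidity >= 55 → 310
sensor=V: (no match → NULL) → NULL
sensor=W: temp >= 2 → -33
sensor=Y: temp >= 2 → -31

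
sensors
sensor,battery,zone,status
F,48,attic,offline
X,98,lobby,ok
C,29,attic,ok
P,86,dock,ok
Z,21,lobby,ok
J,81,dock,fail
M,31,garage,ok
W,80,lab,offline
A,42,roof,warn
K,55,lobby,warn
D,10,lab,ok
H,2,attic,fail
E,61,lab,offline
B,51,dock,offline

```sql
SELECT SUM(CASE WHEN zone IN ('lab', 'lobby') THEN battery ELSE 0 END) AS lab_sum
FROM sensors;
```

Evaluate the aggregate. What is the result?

325

sensor=F: ✗
sensor=X: ✓ → 98
sensor=C: ✗
sensor=P: ✗
sensor=Z: ✓ → 21
sensor=J: ✗
sensor=M: ✗
sensor=W: ✓ → 80
sensor=A: ✗
sensor=K: ✓ → 55
sensor=D: ✓ → 10
sensor=H: ✗
sensor=E: ✓ → 61
sensor=B: ✗
lab_sum = 98 + 21 + 80 + 55 + 10 + 61 = 325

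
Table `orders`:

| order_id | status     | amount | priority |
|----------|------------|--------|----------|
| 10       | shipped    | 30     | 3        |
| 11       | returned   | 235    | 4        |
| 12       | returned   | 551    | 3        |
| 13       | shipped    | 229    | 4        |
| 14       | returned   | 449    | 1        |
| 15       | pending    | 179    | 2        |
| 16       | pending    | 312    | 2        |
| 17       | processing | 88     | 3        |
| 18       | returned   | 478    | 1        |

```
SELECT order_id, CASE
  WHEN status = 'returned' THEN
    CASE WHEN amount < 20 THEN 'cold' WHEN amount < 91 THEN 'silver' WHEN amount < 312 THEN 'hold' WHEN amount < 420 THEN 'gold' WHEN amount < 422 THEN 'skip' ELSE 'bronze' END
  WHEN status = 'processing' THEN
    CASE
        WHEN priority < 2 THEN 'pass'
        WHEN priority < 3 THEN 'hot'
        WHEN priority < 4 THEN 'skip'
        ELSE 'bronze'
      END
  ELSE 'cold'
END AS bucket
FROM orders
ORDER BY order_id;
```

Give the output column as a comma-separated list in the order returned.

order_id=10: status='shipped' → outer ELSE → cold
order_id=11: status='returned' → inner[amount < 312] → hold
order_id=12: status='returned' → inner[ELSE] → bronze
order_id=13: status='shipped' → outer ELSE → cold
order_id=14: status='returned' → inner[ELSE] → bronze
order_id=15: status='pending' → outer ELSE → cold
order_id=16: status='pending' → outer ELSE → cold
order_id=17: status='processing' → inner[priority < 4] → skip
order_id=18: status='returned' → inner[ELSE] → bronze

cold, hold, bronze, cold, bronze, cold, cold, skip, bronze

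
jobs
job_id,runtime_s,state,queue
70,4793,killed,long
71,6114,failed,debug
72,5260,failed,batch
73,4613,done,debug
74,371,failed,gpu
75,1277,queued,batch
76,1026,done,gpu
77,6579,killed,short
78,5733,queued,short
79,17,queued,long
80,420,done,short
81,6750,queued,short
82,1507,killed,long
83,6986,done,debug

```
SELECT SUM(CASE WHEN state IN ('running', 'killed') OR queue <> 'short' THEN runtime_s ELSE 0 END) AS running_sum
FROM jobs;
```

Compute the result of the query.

job_id=70: ✓ → 4793
job_id=71: ✓ → 6114
job_id=72: ✓ → 5260
job_id=73: ✓ → 4613
job_id=74: ✓ → 371
job_id=75: ✓ → 1277
job_id=76: ✓ → 1026
job_id=77: ✓ → 6579
job_id=78: ✗
job_id=79: ✓ → 17
job_id=80: ✗
job_id=81: ✗
job_id=82: ✓ → 1507
job_id=83: ✓ → 6986
running_sum = 4793 + 6114 + 5260 + 4613 + 371 + 1277 + 1026 + 6579 + 17 + 1507 + 6986 = 38543

38543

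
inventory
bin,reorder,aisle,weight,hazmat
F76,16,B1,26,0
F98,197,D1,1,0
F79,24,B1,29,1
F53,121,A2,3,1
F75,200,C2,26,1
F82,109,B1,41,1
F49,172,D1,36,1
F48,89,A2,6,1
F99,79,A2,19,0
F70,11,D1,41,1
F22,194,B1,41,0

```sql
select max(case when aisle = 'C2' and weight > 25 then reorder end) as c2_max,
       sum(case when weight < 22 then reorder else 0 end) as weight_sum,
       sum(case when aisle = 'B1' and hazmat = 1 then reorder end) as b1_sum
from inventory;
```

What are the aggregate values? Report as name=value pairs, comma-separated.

[c2_max: aisle = 'C2' and weight > 25]
bin=F76: ✗
bin=F98: ✗
bin=F79: ✗
bin=F53: ✗
bin=F75: ✓ → 200
bin=F82: ✗
bin=F49: ✗
bin=F48: ✗
bin=F99: ✗
bin=F70: ✗
bin=F22: ✗
c2_max = MAX(200) = 200
—
[weight_sum: weight < 22]
bin=F76: ✗
bin=F98: ✓ → 197
bin=F79: ✗
bin=F53: ✓ → 121
bin=F75: ✗
bin=F82: ✗
bin=F49: ✗
bin=F48: ✓ → 89
bin=F99: ✓ → 79
bin=F70: ✗
bin=F22: ✗
weight_sum = 197 + 121 + 89 + 79 = 486
—
[b1_sum: aisle = 'B1' and hazmat = 1]
bin=F76: ✗
bin=F98: ✗
bin=F79: ✓ → 24
bin=F53: ✗
bin=F75: ✗
bin=F82: ✓ → 109
bin=F49: ✗
bin=F48: ✗
bin=F99: ✗
bin=F70: ✗
bin=F22: ✗
b1_sum = 24 + 109 = 133

c2_max=200, weight_sum=486, b1_sum=133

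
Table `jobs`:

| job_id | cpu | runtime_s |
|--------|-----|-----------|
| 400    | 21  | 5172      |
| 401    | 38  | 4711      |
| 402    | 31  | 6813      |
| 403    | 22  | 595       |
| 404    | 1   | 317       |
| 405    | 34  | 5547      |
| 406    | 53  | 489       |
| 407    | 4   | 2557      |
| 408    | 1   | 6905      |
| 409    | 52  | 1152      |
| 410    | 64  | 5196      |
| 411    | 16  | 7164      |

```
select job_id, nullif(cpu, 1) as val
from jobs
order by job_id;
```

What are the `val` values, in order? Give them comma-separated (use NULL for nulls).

21, 38, 31, 22, NULL, 34, 53, 4, NULL, 52, 64, 16

job_id=400: cpu=21 vs 1: differ → 21
job_id=401: cpu=38 vs 1: differ → 38
job_id=402: cpu=31 vs 1: differ → 31
job_id=403: cpu=22 vs 1: differ → 22
job_id=404: cpu=1 vs 1: equal → NULL
job_id=405: cpu=34 vs 1: differ → 34
job_id=406: cpu=53 vs 1: differ → 53
job_id=407: cpu=4 vs 1: differ → 4
job_id=408: cpu=1 vs 1: equal → NULL
job_id=409: cpu=52 vs 1: differ → 52
job_id=410: cpu=64 vs 1: differ → 64
job_id=411: cpu=16 vs 1: differ → 16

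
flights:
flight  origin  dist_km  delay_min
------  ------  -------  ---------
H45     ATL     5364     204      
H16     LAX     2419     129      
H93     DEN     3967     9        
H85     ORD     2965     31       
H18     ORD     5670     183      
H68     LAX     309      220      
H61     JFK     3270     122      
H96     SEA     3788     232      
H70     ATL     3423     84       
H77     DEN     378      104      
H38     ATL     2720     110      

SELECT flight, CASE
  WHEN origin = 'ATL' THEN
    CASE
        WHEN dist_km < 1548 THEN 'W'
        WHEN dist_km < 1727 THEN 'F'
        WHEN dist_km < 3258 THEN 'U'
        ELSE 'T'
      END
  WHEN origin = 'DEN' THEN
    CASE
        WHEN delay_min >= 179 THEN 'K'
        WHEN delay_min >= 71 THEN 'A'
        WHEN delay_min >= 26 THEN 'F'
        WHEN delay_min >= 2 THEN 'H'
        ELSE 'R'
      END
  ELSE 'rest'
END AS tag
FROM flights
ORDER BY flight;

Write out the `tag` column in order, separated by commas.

rest, rest, U, T, rest, rest, T, A, rest, H, rest

flight=H16: origin='LAX' → outer ELSE → rest
flight=H18: origin='ORD' → outer ELSE → rest
flight=H38: origin='ATL' → inner[dist_km < 3258] → U
flight=H45: origin='ATL' → inner[ELSE] → T
flight=H61: origin='JFK' → outer ELSE → rest
flight=H68: origin='LAX' → outer ELSE → rest
flight=H70: origin='ATL' → inner[ELSE] → T
flight=H77: origin='DEN' → inner[delay_min >= 71] → A
flight=H85: origin='ORD' → outer ELSE → rest
flight=H93: origin='DEN' → inner[delay_min >= 2] → H
flight=H96: origin='SEA' → outer ELSE → rest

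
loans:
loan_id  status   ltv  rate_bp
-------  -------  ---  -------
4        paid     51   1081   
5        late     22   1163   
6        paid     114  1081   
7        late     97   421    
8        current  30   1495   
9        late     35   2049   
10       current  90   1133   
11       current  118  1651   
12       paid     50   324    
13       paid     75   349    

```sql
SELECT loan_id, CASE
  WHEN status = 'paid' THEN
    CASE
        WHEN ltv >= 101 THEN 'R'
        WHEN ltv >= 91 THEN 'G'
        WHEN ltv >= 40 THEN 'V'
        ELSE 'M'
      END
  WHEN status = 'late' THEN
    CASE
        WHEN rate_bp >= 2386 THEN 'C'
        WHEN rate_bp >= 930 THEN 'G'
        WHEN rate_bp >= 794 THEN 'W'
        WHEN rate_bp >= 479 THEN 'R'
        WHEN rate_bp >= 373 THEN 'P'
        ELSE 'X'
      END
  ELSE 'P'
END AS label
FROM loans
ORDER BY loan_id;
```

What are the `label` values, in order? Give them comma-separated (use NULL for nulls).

V, G, R, P, P, G, P, P, V, V

loan_id=4: status='paid' → inner[ltv >= 40] → V
loan_id=5: status='late' → inner[rate_bp >= 930] → G
loan_id=6: status='paid' → inner[ltv >= 101] → R
loan_id=7: status='late' → inner[rate_bp >= 373] → P
loan_id=8: status='current' → outer ELSE → P
loan_id=9: status='late' → inner[rate_bp >= 930] → G
loan_id=10: status='current' → outer ELSE → P
loan_id=11: status='current' → outer ELSE → P
loan_id=12: status='paid' → inner[ltv >= 40] → V
loan_id=13: status='paid' → inner[ltv >= 40] → V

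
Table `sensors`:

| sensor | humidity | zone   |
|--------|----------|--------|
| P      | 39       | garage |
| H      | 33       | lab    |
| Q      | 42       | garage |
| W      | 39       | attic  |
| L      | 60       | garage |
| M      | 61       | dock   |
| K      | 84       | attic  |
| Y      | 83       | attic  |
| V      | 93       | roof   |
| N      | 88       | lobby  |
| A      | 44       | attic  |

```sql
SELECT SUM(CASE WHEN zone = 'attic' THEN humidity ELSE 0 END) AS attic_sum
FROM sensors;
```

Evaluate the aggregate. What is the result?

250

sensor=P: ✗
sensor=H: ✗
sensor=Q: ✗
sensor=W: ✓ → 39
sensor=L: ✗
sensor=M: ✗
sensor=K: ✓ → 84
sensor=Y: ✓ → 83
sensor=V: ✗
sensor=N: ✗
sensor=A: ✓ → 44
attic_sum = 39 + 84 + 83 + 44 = 250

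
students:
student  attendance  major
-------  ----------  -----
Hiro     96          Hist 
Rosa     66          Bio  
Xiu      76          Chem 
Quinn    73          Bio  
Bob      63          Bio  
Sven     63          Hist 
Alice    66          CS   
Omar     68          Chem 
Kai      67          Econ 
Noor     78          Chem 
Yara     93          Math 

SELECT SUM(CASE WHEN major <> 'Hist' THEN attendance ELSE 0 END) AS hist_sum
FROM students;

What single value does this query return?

650

student=Hiro: ✗
student=Rosa: ✓ → 66
student=Xiu: ✓ → 76
student=Quinn: ✓ → 73
student=Bob: ✓ → 63
student=Sven: ✗
student=Alice: ✓ → 66
student=Omar: ✓ → 68
student=Kai: ✓ → 67
student=Noor: ✓ → 78
student=Yara: ✓ → 93
hist_sum = 66 + 76 + 73 + 63 + 66 + 68 + 67 + 78 + 93 = 650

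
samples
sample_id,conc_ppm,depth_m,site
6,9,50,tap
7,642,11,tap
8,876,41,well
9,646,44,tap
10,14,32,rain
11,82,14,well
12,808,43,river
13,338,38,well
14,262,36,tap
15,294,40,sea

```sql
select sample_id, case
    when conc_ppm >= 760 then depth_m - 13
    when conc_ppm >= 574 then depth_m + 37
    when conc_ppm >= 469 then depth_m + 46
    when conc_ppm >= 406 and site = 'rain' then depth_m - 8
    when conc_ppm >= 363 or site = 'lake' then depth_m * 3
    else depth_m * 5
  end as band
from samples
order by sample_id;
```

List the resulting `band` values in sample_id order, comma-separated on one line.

250, 48, 28, 81, 160, 70, 30, 190, 180, 200

sample_id=6: ELSE → 250
sample_id=7: conc_ppm >= 574 → 48
sample_id=8: conc_ppm >= 760 → 28
sample_id=9: conc_ppm >= 574 → 81
sample_id=10: ELSE → 160
sample_id=11: ELSE → 70
sample_id=12: conc_ppm >= 760 → 30
sample_id=13: ELSE → 190
sample_id=14: ELSE → 180
sample_id=15: ELSE → 200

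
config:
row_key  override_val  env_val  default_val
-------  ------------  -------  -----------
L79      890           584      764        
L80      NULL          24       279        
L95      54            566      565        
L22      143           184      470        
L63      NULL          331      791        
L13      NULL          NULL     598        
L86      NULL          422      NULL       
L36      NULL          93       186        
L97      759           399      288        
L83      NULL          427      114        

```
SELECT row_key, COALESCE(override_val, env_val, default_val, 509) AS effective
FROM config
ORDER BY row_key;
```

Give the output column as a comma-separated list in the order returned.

row_key=L13: override_val=NULL, env_val=NULL, default_val=598 → 598
row_key=L22: override_val=143 → 143
row_key=L36: override_val=NULL, env_val=93 → 93
row_key=L63: override_val=NULL, env_val=331 → 331
row_key=L79: override_val=890 → 890
row_key=L80: override_val=NULL, env_val=24 → 24
row_key=L83: override_val=NULL, env_val=427 → 427
row_key=L86: override_val=NULL, env_val=422 → 422
row_key=L95: override_val=54 → 54
row_key=L97: override_val=759 → 759

598, 143, 93, 331, 890, 24, 427, 422, 54, 759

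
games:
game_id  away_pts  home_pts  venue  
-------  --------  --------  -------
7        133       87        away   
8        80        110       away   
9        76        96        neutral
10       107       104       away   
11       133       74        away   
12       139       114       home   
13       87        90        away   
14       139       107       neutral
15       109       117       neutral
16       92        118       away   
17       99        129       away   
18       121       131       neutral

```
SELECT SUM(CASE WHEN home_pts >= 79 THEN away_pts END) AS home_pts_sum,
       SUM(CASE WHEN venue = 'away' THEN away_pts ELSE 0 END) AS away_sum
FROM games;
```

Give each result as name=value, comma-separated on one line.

home_pts_sum=1182, away_sum=731

[home_pts_sum: home_pts >= 79]
game_id=7: ✓ → 133
game_id=8: ✓ → 80
game_id=9: ✓ → 76
game_id=10: ✓ → 107
game_id=11: ✗
game_id=12: ✓ → 139
game_id=13: ✓ → 87
game_id=14: ✓ → 139
game_id=15: ✓ → 109
game_id=16: ✓ → 92
game_id=17: ✓ → 99
game_id=18: ✓ → 121
home_pts_sum = 133 + 80 + 76 + 107 + 139 + 87 + 139 + 109 + 92 + 99 + 121 = 1182
—
[away_sum: venue = 'away']
game_id=7: ✓ → 133
game_id=8: ✓ → 80
game_id=9: ✗
game_id=10: ✓ → 107
game_id=11: ✓ → 133
game_id=12: ✗
game_id=13: ✓ → 87
game_id=14: ✗
game_id=15: ✗
game_id=16: ✓ → 92
game_id=17: ✓ → 99
game_id=18: ✗
away_sum = 133 + 80 + 107 + 133 + 87 + 92 + 99 = 731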